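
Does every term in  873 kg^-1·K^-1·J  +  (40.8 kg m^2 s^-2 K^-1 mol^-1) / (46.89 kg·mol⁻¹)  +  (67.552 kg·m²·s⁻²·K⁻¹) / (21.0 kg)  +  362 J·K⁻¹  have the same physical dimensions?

Work out the base dimensions of each:
  873 kg^-1·K^-1·J:  J·kg⁻¹·K⁻¹ = N·m·kg⁻¹·K⁻¹ = m²·s⁻²·K⁻¹
  (40.8 kg m^2 s^-2 K^-1 mol^-1) / (46.89 kg·mol⁻¹):  [kg·m²·s⁻²·K⁻¹·mol⁻¹] / [kg·mol⁻¹] = m²·s⁻²·K⁻¹
  (67.552 kg·m²·s⁻²·K⁻¹) / (21.0 kg):  [kg·m²·s⁻²·K⁻¹] / [kg] = m²·s⁻²·K⁻¹
  362 J·K⁻¹:  J·K⁻¹ = N·m·K⁻¹ = kg·m²·s⁻²·K⁻¹
The terms do not share a single dimension (kg·m²·s⁻²·K⁻¹ vs m²·s⁻²·K⁻¹).

No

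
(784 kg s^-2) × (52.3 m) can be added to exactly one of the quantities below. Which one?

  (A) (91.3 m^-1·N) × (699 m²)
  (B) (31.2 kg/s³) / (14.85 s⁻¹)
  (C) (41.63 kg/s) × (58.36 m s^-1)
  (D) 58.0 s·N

(C)

Reference: [kg·s⁻²] · [m] = kg·m·s⁻².
Each option:
  (A) [kg·s⁻²] · [m²] = kg·m²·s⁻²
  (B) [kg·s⁻³] / [s⁻¹] = kg·s⁻²
  (C) [kg·s⁻¹] · [m·s⁻¹] = kg·m·s⁻²  ← same
  (D) N·s = kg·m·s⁻²·s = kg·m·s⁻¹
Only (C) matches kg·m·s⁻².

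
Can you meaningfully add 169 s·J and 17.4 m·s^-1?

Work out the base dimensions of each:
  169 s·J:  J·s = N·m·s = kg·m²·s⁻¹
  17.4 m·s^-1:  m·s⁻¹
kg·m²·s⁻¹ ≠ m·s⁻¹, so they cannot be added.

No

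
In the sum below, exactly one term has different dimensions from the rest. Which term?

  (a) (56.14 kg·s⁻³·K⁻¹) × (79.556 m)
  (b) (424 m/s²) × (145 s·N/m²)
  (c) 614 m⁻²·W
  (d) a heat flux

Dimensions:
  (a) [kg·s⁻³·K⁻¹] · [m] = kg·m·s⁻³·K⁻¹
  (b) [m·s⁻²] · [kg·m⁻¹·s⁻¹] = kg·s⁻³
  (c) W·m⁻² = J·s⁻¹·m⁻² = kg·s⁻³
  (d) [heat flux] = kg·s⁻³
All reduce to kg·s⁻³ except (a), which is kg·m·s⁻³·K⁻¹.

(a)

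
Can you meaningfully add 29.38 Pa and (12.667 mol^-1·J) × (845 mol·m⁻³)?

Work out the base dimensions of each:
  29.38 Pa:  Pa = N·m⁻² = kg·m⁻¹·s⁻²
  (12.667 mol^-1·J) × (845 mol·m⁻³):  [kg·m²·s⁻²·mol⁻¹] · [m⁻³·mol] = kg·m⁻¹·s⁻²
Both are kg·m⁻¹·s⁻², so they have the same dimensions and can be added.

Yes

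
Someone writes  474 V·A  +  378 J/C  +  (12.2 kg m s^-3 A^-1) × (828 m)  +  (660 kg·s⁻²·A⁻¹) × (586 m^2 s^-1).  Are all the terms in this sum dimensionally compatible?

No

In SI base units:
  474 V·A:  V·A = J·C⁻¹·A = kg·m²·s⁻³
  378 J/C:  J·C⁻¹ = N·m·(s·A)⁻¹ = kg·m²·s⁻³·A⁻¹
  (12.2 kg m s^-3 A^-1) × (828 m):  [kg·m·s⁻³·A⁻¹] · [m] = kg·m²·s⁻³·A⁻¹
  (660 kg·s⁻²·A⁻¹) × (586 m^2 s^-1):  [kg·s⁻²·A⁻¹] · [m²·s⁻¹] = kg·m²·s⁻³·A⁻¹
The terms do not share a single dimension (kg·m²·s⁻³ vs kg·m²·s⁻³·A⁻¹).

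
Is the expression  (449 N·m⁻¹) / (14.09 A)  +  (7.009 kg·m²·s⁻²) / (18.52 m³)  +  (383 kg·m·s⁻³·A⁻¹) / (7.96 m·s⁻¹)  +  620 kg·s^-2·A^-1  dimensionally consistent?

No

Reduce each to base SI dimensions:
  (449 N·m⁻¹) / (14.09 A):  [kg·s⁻²] / [A] = kg·s⁻²·A⁻¹
  (7.009 kg·m²·s⁻²) / (18.52 m³):  [kg·m²·s⁻²] / [m³] = kg·m⁻¹·s⁻²
  (383 kg·m·s⁻³·A⁻¹) / (7.96 m·s⁻¹):  [kg·m·s⁻³·A⁻¹] / [m·s⁻¹] = kg·s⁻²·A⁻¹
  620 kg·s^-2·A^-1:  kg·s⁻²·A⁻¹
The terms do not share a single dimension (kg·m⁻¹·s⁻² vs kg·s⁻²·A⁻¹).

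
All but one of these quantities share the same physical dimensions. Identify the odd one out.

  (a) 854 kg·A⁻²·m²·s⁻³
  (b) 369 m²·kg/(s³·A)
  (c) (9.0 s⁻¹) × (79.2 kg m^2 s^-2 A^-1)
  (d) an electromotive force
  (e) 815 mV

Work out the base dimensions of each:
  (a) kg·m²·s⁻³·A⁻²
  (b) kg·m²·s⁻³·A⁻¹
  (c) [s⁻¹] · [kg·m²·s⁻²·A⁻¹] = kg·m²·s⁻³·A⁻¹
  (d) [electromotive force] = kg·m²·s⁻³·A⁻¹
  (e) V = J·C⁻¹ = kg·m²·s⁻³·A⁻¹
All reduce to kg·m²·s⁻³·A⁻¹ except (a), which is kg·m²·s⁻³·A⁻².

(a)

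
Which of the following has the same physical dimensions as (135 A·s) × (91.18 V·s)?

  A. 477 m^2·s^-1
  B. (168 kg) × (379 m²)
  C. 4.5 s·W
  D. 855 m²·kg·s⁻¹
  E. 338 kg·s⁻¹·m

D.

Reference: [s·A] · [kg·m²·s⁻²·A⁻¹] = kg·m²·s⁻¹.
Each option:
  A. m²·s⁻¹
  B. [kg] · [m²] = kg·m²
  C. W·s = J·s⁻¹·s = kg·m²·s⁻²
  D. kg·m²·s⁻¹  ← same
  E. kg·m·s⁻¹
Only D. matches kg·m²·s⁻¹.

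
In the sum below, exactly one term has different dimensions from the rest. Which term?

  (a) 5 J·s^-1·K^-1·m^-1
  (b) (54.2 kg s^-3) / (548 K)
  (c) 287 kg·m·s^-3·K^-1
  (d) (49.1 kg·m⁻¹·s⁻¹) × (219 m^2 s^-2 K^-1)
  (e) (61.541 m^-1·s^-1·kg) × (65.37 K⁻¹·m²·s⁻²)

(b)

Dimensions:
  (a) J·s⁻¹·m⁻¹·K⁻¹ = N·m·s⁻¹·m⁻¹·K⁻¹ = kg·m·s⁻³·K⁻¹
  (b) [kg·s⁻³] / [K] = kg·s⁻³·K⁻¹
  (c) kg·m·s⁻³·K⁻¹
  (d) [kg·m⁻¹·s⁻¹] · [m²·s⁻²·K⁻¹] = kg·m·s⁻³·K⁻¹
  (e) [kg·m⁻¹·s⁻¹] · [m²·s⁻²·K⁻¹] = kg·m·s⁻³·K⁻¹
All reduce to kg·m·s⁻³·K⁻¹ except (b), which is kg·s⁻³·K⁻¹.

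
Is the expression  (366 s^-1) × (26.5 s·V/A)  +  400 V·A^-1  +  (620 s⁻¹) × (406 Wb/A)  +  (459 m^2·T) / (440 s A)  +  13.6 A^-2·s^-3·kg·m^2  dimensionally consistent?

Yes

In SI base units:
  (366 s^-1) × (26.5 s·V/A):  [s⁻¹] · [kg·m²·s⁻²·A⁻²] = kg·m²·s⁻³·A⁻²
  400 V·A^-1:  V·A⁻¹ = J·C⁻¹·A⁻¹ = kg·m²·s⁻³·A⁻²
  (620 s⁻¹) × (406 Wb/A):  [s⁻¹] · [kg·m²·s⁻²·A⁻²] = kg·m²·s⁻³·A⁻²
  (459 m^2·T) / (440 s A):  [kg·m²·s⁻²·A⁻¹] / [s·A] = kg·m²·s⁻³·A⁻²
  13.6 A^-2·s^-3·kg·m^2:  kg·m²·s⁻³·A⁻²
Every term reduces to kg·m²·s⁻³·A⁻².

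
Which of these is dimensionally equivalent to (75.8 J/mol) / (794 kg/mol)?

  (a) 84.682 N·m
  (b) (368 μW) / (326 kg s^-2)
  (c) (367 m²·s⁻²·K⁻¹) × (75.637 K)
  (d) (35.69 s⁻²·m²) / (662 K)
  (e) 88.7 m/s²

Reference: [kg·m²·s⁻²·mol⁻¹] / [kg·mol⁻¹] = m²·s⁻².
Each option:
  (a) N·m = kg·m·s⁻²·m = kg·m²·s⁻²
  (b) [kg·m²·s⁻³] / [kg·s⁻²] = m²·s⁻¹
  (c) [m²·s⁻²·K⁻¹] · [K] = m²·s⁻²  ← same
  (d) [m²·s⁻²] / [K] = m²·s⁻²·K⁻¹
  (e) m·s⁻²
Only (c) matches m²·s⁻².

(c)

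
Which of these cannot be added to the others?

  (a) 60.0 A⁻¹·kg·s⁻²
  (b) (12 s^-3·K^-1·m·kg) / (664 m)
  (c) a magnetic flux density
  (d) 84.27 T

Work out the base dimensions of each:
  (a) kg·s⁻²·A⁻¹
  (b) [kg·m·s⁻³·K⁻¹] / [m] = kg·s⁻³·K⁻¹
  (c) [magnetic flux density] = kg·s⁻²·A⁻¹
  (d) T = Wb·m⁻² = kg·s⁻²·A⁻¹
All reduce to kg·s⁻²·A⁻¹ except (b), which is kg·s⁻³·K⁻¹.

(b)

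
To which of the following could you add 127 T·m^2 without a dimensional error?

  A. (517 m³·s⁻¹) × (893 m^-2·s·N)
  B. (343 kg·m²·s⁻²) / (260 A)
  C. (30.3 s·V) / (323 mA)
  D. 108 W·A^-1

Reference: T·m² = Wb·m⁻²·m² = kg·m²·s⁻²·A⁻¹.
Each option:
  A. [m³·s⁻¹] · [kg·m⁻¹·s⁻¹] = kg·m²·s⁻²
  B. [kg·m²·s⁻²] / [A] = kg·m²·s⁻²·A⁻¹  ← same
  C. [kg·m²·s⁻²·A⁻¹] / [A] = kg·m²·s⁻²·A⁻²
  D. W·A⁻¹ = J·s⁻¹·A⁻¹ = kg·m²·s⁻³·A⁻¹
Only B. matches kg·m²·s⁻²·A⁻¹.

B.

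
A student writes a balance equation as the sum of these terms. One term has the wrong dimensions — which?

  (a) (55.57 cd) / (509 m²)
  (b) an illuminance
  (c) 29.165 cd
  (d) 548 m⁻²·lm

Reduce each to base SI dimensions:
  (a) [cd] / [m²] = m⁻²·cd
  (b) [illuminance] = m⁻²·cd
  (c) cd
  (d) lm·m⁻² = cd·m⁻² = m⁻²·cd
All reduce to m⁻²·cd except (c), which is cd.

(c)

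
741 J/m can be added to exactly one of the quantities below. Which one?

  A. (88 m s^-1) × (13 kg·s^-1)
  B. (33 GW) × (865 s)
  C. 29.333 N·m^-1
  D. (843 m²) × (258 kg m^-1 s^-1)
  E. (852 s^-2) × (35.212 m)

Reference: J·m⁻¹ = N·m·m⁻¹ = kg·m·s⁻².
Each option:
  A. [m·s⁻¹] · [kg·s⁻¹] = kg·m·s⁻²  ← same
  B. [kg·m²·s⁻³] · [s] = kg·m²·s⁻²
  C. N·m⁻¹ = kg·m·s⁻²·m⁻¹ = kg·s⁻²
  D. [m²] · [kg·m⁻¹·s⁻¹] = kg·m·s⁻¹
  E. [s⁻²] · [m] = m·s⁻²
Only A. matches kg·m·s⁻².

A.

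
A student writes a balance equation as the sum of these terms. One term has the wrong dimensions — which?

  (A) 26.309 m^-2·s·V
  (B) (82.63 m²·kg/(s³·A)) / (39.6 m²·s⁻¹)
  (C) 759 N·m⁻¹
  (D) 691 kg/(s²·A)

(C)

Reduce each to base SI dimensions:
  (A) V·s·m⁻² = J·C⁻¹·s·m⁻² = kg·s⁻²·A⁻¹
  (B) [kg·m²·s⁻³·A⁻¹] / [m²·s⁻¹] = kg·s⁻²·A⁻¹
  (C) N·m⁻¹ = kg·m·s⁻²·m⁻¹ = kg·s⁻²
  (D) kg·s⁻²·A⁻¹
All reduce to kg·s⁻²·A⁻¹ except (C), which is kg·s⁻².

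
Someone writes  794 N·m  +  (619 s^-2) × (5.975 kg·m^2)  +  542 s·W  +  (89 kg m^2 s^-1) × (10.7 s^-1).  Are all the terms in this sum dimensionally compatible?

Yes

Dimensions:
  794 N·m:  N·m = kg·m·s⁻²·m = kg·m²·s⁻²
  (619 s^-2) × (5.975 kg·m^2):  [s⁻²] · [kg·m²] = kg·m²·s⁻²
  542 s·W:  W·s = J·s⁻¹·s = kg·m²·s⁻²
  (89 kg m^2 s^-1) × (10.7 s^-1):  [kg·m²·s⁻¹] · [s⁻¹] = kg·m²·s⁻²
Every term reduces to kg·m²·s⁻².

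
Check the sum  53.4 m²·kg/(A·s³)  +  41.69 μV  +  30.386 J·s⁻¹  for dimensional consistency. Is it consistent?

No

Expand each in SI base units:
  53.4 m²·kg/(A·s³):  kg·m²·s⁻³·A⁻¹
  41.69 μV:  V = J·C⁻¹ = kg·m²·s⁻³·A⁻¹
  30.386 J·s⁻¹:  J·s⁻¹ = N·m·s⁻¹ = kg·m²·s⁻³
The terms do not share a single dimension (kg·m²·s⁻³ vs kg·m²·s⁻³·A⁻¹).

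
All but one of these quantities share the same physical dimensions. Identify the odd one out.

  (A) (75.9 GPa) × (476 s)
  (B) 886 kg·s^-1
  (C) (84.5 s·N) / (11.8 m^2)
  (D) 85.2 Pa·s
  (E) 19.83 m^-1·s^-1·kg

(B)

Expand each in SI base units:
  (A) [kg·m⁻¹·s⁻²] · [s] = kg·m⁻¹·s⁻¹
  (B) kg·s⁻¹
  (C) [kg·m·s⁻¹] / [m²] = kg·m⁻¹·s⁻¹
  (D) Pa·s = N·m⁻²·s = kg·m⁻¹·s⁻¹
  (E) kg·m⁻¹·s⁻¹
All reduce to kg·m⁻¹·s⁻¹ except (B), which is kg·s⁻¹.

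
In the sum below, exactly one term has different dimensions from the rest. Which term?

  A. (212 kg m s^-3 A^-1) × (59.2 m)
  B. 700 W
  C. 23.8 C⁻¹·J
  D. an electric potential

Work out the base dimensions of each:
  A. [kg·m·s⁻³·A⁻¹] · [m] = kg·m²·s⁻³·A⁻¹
  B. W = J·s⁻¹ = kg·m²·s⁻³
  C. J·C⁻¹ = N·m·(s·A)⁻¹ = kg·m²·s⁻³·A⁻¹
  D. [electric potential] = kg·m²·s⁻³·A⁻¹
All reduce to kg·m²·s⁻³·A⁻¹ except B., which is kg·m²·s⁻³.

B.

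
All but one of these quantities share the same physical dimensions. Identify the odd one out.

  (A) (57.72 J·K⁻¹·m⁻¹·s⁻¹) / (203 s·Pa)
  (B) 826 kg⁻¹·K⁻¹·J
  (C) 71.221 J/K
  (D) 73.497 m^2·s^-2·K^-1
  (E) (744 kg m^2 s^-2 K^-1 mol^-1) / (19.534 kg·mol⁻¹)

(C)

Work out the base dimensions of each:
  (A) [kg·m·s⁻³·K⁻¹] / [kg·m⁻¹·s⁻¹] = m²·s⁻²·K⁻¹
  (B) J·kg⁻¹·K⁻¹ = N·m·kg⁻¹·K⁻¹ = m²·s⁻²·K⁻¹
  (C) J·K⁻¹ = N·m·K⁻¹ = kg·m²·s⁻²·K⁻¹
  (D) m²·s⁻²·K⁻¹
  (E) [kg·m²·s⁻²·K⁻¹·mol⁻¹] / [kg·mol⁻¹] = m²·s⁻²·K⁻¹
All reduce to m²·s⁻²·K⁻¹ except (C), which is kg·m²·s⁻²·K⁻¹.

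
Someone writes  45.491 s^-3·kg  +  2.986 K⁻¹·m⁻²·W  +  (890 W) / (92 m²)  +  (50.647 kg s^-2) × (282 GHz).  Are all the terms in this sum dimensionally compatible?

No

Work out the base dimensions of each:
  45.491 s^-3·kg:  kg·s⁻³
  2.986 K⁻¹·m⁻²·W:  W·m⁻²·K⁻¹ = J·s⁻¹·m⁻²·K⁻¹ = kg·s⁻³·K⁻¹
  (890 W) / (92 m²):  [kg·m²·s⁻³] / [m²] = kg·s⁻³
  (50.647 kg s^-2) × (282 GHz):  [kg·s⁻²] · [s⁻¹] = kg·s⁻³
The terms do not share a single dimension (kg·s⁻³ vs kg·s⁻³·K⁻¹).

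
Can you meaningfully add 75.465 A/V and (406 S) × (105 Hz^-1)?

Expand each in SI base units:
  75.465 A/V:  A·V⁻¹ = A·(J·C⁻¹)⁻¹ = kg⁻¹·m⁻²·s³·A²
  (406 S) × (105 Hz^-1):  [kg⁻¹·m⁻²·s³·A²] · [s] = kg⁻¹·m⁻²·s⁴·A²
kg⁻¹·m⁻²·s³·A² ≠ kg⁻¹·m⁻²·s⁴·A², so they cannot be added.

No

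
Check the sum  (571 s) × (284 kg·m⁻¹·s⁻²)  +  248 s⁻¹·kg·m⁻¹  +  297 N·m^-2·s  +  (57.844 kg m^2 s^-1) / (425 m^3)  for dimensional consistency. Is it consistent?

Yes

Reduce each to base SI dimensions:
  (571 s) × (284 kg·m⁻¹·s⁻²):  [s] · [kg·m⁻¹·s⁻²] = kg·m⁻¹·s⁻¹
  248 s⁻¹·kg·m⁻¹:  kg·m⁻¹·s⁻¹
  297 N·m^-2·s:  N·s·m⁻² = kg·m·s⁻²·s·m⁻² = kg·m⁻¹·s⁻¹
  (57.844 kg m^2 s^-1) / (425 m^3):  [kg·m²·s⁻¹] / [m³] = kg·m⁻¹·s⁻¹
Every term reduces to kg·m⁻¹·s⁻¹.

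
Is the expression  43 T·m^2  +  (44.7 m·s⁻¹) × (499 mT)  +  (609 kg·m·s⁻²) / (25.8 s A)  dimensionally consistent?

No

Expand each in SI base units:
  43 T·m^2:  T·m² = Wb·m⁻²·m² = kg·m²·s⁻²·A⁻¹
  (44.7 m·s⁻¹) × (499 mT):  [m·s⁻¹] · [kg·s⁻²·A⁻¹] = kg·m·s⁻³·A⁻¹
  (609 kg·m·s⁻²) / (25.8 s A):  [kg·m·s⁻²] / [s·A] = kg·m·s⁻³·A⁻¹
The terms do not share a single dimension (kg·m²·s⁻²·A⁻¹ vs kg·m·s⁻³·A⁻¹).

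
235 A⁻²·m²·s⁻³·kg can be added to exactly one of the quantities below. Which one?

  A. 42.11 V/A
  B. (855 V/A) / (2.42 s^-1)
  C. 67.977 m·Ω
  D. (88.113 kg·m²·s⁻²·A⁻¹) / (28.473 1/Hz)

Reference: kg·m²·s⁻³·A⁻².
Each option:
  A. V·A⁻¹ = J·C⁻¹·A⁻¹ = kg·m²·s⁻³·A⁻²  ← same
  B. [kg·m²·s⁻³·A⁻²] / [s⁻¹] = kg·m²·s⁻²·A⁻²
  C. Ω·m = V·A⁻¹·m = kg·m³·s⁻³·A⁻²
  D. [kg·m²·s⁻²·A⁻¹] / [s] = kg·m²·s⁻³·A⁻¹
Only A. matches kg·m²·s⁻³·A⁻².

A.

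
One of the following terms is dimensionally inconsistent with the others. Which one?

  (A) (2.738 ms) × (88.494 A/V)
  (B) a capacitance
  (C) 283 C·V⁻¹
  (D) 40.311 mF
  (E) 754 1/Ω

Dimensions:
  (A) [s] · [kg⁻¹·m⁻²·s³·A²] = kg⁻¹·m⁻²·s⁴·A²
  (B) [capacitance] = kg⁻¹·m⁻²·s⁴·A²
  (C) C·V⁻¹ = s·A·(J·C⁻¹)⁻¹ = kg⁻¹·m⁻²·s⁴·A²
  (D) F = C·V⁻¹ = kg⁻¹·m⁻²·s⁴·A²
  (E) Ω⁻¹ = (V·A⁻¹)⁻¹ = kg⁻¹·m⁻²·s³·A²
All reduce to kg⁻¹·m⁻²·s⁴·A² except (E), which is kg⁻¹·m⁻²·s³·A².

(E)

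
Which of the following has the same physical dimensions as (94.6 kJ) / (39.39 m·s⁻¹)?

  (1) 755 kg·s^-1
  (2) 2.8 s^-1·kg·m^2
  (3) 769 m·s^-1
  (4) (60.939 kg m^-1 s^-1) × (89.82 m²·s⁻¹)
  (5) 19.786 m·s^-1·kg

(5)

Reference: [kg·m²·s⁻²] / [m·s⁻¹] = kg·m·s⁻¹.
Each option:
  (1) kg·s⁻¹
  (2) kg·m²·s⁻¹
  (3) m·s⁻¹
  (4) [kg·m⁻¹·s⁻¹] · [m²·s⁻¹] = kg·m·s⁻²
  (5) kg·m·s⁻¹  ← same
Only (5) matches kg·m·s⁻¹.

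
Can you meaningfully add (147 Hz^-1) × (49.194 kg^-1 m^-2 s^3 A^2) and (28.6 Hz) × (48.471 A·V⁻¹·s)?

In SI base units:
  (147 Hz^-1) × (49.194 kg^-1 m^-2 s^3 A^2):  [s] · [kg⁻¹·m⁻²·s³·A²] = kg⁻¹·m⁻²·s⁴·A²
  (28.6 Hz) × (48.471 A·V⁻¹·s):  [s⁻¹] · [kg⁻¹·m⁻²·s⁴·A²] = kg⁻¹·m⁻²·s³·A²
kg⁻¹·m⁻²·s⁴·A² ≠ kg⁻¹·m⁻²·s³·A², so they cannot be added.

No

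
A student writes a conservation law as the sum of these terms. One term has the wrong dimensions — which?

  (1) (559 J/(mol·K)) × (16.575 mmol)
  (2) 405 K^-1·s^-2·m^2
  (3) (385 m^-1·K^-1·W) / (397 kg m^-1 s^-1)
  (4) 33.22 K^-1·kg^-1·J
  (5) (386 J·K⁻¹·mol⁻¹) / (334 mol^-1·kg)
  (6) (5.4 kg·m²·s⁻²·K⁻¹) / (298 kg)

Expand each in SI base units:
  (1) [kg·m²·s⁻²·K⁻¹·mol⁻¹] · [mol] = kg·m²·s⁻²·K⁻¹
  (2) m²·s⁻²·K⁻¹
  (3) [kg·m·s⁻³·K⁻¹] / [kg·m⁻¹·s⁻¹] = m²·s⁻²·K⁻¹
  (4) J·kg⁻¹·K⁻¹ = N·m·kg⁻¹·K⁻¹ = m²·s⁻²·K⁻¹
  (5) [kg·m²·s⁻²·K⁻¹·mol⁻¹] / [kg·mol⁻¹] = m²·s⁻²·K⁻¹
  (6) [kg·m²·s⁻²·K⁻¹] / [kg] = m²·s⁻²·K⁻¹
All reduce to m²·s⁻²·K⁻¹ except (1), which is kg·m²·s⁻²·K⁻¹.

(1)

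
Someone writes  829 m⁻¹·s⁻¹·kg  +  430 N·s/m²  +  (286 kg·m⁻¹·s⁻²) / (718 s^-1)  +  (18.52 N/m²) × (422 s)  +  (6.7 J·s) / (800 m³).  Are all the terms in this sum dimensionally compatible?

Work out the base dimensions of each:
  829 m⁻¹·s⁻¹·kg:  kg·m⁻¹·s⁻¹
  430 N·s/m²:  N·s·m⁻² = kg·m·s⁻²·s·m⁻² = kg·m⁻¹·s⁻¹
  (286 kg·m⁻¹·s⁻²) / (718 s^-1):  [kg·m⁻¹·s⁻²] / [s⁻¹] = kg·m⁻¹·s⁻¹
  (18.52 N/m²) × (422 s):  [kg·m⁻¹·s⁻²] · [s] = kg·m⁻¹·s⁻¹
  (6.7 J·s) / (800 m³):  [kg·m²·s⁻¹] / [m³] = kg·m⁻¹·s⁻¹
Every term reduces to kg·m⁻¹·s⁻¹.

Yes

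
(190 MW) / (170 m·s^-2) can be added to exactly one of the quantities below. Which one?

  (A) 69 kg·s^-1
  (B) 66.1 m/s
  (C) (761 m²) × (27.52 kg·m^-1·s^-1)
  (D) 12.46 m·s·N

(C)

Reference: [kg·m²·s⁻³] / [m·s⁻²] = kg·m·s⁻¹.
Each option:
  (A) kg·s⁻¹
  (B) m·s⁻¹
  (C) [m²] · [kg·m⁻¹·s⁻¹] = kg·m·s⁻¹  ← same
  (D) N·m·s = kg·m·s⁻²·m·s = kg·m²·s⁻¹
Only (C) matches kg·m·s⁻¹.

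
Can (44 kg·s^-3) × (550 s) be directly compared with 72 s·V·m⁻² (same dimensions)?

No

Dimensions:
  (44 kg·s^-3) × (550 s):  [kg·s⁻³] · [s] = kg·s⁻²
  72 s·V·m⁻²:  V·s·m⁻² = J·C⁻¹·s·m⁻² = kg·s⁻²·A⁻¹
kg·s⁻² ≠ kg·s⁻²·A⁻¹, so they cannot be added.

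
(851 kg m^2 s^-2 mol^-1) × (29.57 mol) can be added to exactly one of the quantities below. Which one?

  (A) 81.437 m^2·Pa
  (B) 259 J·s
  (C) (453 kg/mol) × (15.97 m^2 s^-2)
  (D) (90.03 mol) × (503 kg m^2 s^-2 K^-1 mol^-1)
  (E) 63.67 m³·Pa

Reference: [kg·m²·s⁻²·mol⁻¹] · [mol] = kg·m²·s⁻².
Each option:
  (A) Pa·m² = N·m⁻²·m² = kg·m·s⁻²
  (B) J·s = N·m·s = kg·m²·s⁻¹
  (C) [kg·mol⁻¹] · [m²·s⁻²] = kg·m²·s⁻²·mol⁻¹
  (D) [mol] · [kg·m²·s⁻²·K⁻¹·mol⁻¹] = kg·m²·s⁻²·K⁻¹
  (E) Pa·m³ = N·m⁻²·m³ = kg·m²·s⁻²  ← same
Only (E) matches kg·m²·s⁻².

(E)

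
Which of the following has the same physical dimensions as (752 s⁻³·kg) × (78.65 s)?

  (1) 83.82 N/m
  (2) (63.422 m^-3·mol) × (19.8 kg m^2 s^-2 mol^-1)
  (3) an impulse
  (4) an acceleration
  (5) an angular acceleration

(1)

Reference: [kg·s⁻³] · [s] = kg·s⁻².
Each option:
  (1) N·m⁻¹ = kg·m·s⁻²·m⁻¹ = kg·s⁻²  ← same
  (2) [m⁻³·mol] · [kg·m²·s⁻²·mol⁻¹] = kg·m⁻¹·s⁻²
  (3) [impulse] = kg·m·s⁻¹
  (4) [acceleration] = m·s⁻²
  (5) [angular acceleration] = s⁻²
Only (1) matches kg·s⁻².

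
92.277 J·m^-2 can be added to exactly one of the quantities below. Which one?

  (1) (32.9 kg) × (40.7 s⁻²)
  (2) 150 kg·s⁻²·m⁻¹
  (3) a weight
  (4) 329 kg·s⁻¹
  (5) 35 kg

Reference: J·m⁻² = N·m·m⁻² = kg·s⁻².
Each option:
  (1) [kg] · [s⁻²] = kg·s⁻²  ← same
  (2) kg·m⁻¹·s⁻²
  (3) [weight] = kg·m·s⁻²
  (4) kg·s⁻¹
  (5) kg
Only (1) matches kg·s⁻².

(1)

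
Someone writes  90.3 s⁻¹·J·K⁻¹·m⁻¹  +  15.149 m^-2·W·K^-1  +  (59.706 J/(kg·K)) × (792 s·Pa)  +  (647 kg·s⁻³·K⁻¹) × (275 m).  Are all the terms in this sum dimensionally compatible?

In SI base units:
  90.3 s⁻¹·J·K⁻¹·m⁻¹:  J·s⁻¹·m⁻¹·K⁻¹ = N·m·s⁻¹·m⁻¹·K⁻¹ = kg·m·s⁻³·K⁻¹
  15.149 m^-2·W·K^-1:  W·m⁻²·K⁻¹ = J·s⁻¹·m⁻²·K⁻¹ = kg·s⁻³·K⁻¹
  (59.706 J/(kg·K)) × (792 s·Pa):  [m²·s⁻²·K⁻¹] · [kg·m⁻¹·s⁻¹] = kg·m·s⁻³·K⁻¹
  (647 kg·s⁻³·K⁻¹) × (275 m):  [kg·s⁻³·K⁻¹] · [m] = kg·m·s⁻³·K⁻¹
The terms do not share a single dimension (kg·m·s⁻³·K⁻¹ vs kg·s⁻³·K⁻¹).

No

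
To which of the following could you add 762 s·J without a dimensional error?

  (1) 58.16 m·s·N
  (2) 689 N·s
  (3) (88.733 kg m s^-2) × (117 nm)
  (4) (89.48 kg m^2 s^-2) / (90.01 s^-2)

Reference: J·s = N·m·s = kg·m²·s⁻¹.
Each option:
  (1) N·m·s = kg·m·s⁻²·m·s = kg·m²·s⁻¹  ← same
  (2) N·s = kg·m·s⁻²·s = kg·m·s⁻¹
  (3) [kg·m·s⁻²] · [m] = kg·m²·s⁻²
  (4) [kg·m²·s⁻²] / [s⁻²] = kg·m²
Only (1) matches kg·m²·s⁻¹.

(1)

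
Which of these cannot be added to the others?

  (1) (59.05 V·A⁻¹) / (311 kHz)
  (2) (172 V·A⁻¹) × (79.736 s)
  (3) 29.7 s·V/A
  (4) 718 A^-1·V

(4)

Reduce each to base SI dimensions:
  (1) [kg·m²·s⁻³·A⁻²] / [s⁻¹] = kg·m²·s⁻²·A⁻²
  (2) [kg·m²·s⁻³·A⁻²] · [s] = kg·m²·s⁻²·A⁻²
  (3) V·s·A⁻¹ = J·C⁻¹·s·A⁻¹ = kg·m²·s⁻²·A⁻²
  (4) V·A⁻¹ = J·C⁻¹·A⁻¹ = kg·m²·s⁻³·A⁻²
All reduce to kg·m²·s⁻²·A⁻² except (4), which is kg·m²·s⁻³·A⁻².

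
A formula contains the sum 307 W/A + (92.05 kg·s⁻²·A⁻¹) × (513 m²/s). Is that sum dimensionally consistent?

In SI base units:
  307 W/A:  W·A⁻¹ = J·s⁻¹·A⁻¹ = kg·m²·s⁻³·A⁻¹
  (92.05 kg·s⁻²·A⁻¹) × (513 m²/s):  [kg·s⁻²·A⁻¹] · [m²·s⁻¹] = kg·m²·s⁻³·A⁻¹
Both are kg·m²·s⁻³·A⁻¹, so they have the same dimensions and can be added.

Yes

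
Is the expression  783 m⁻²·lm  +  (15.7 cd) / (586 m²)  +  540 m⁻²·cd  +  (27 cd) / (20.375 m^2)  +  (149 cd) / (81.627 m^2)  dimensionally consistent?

Expand each in SI base units:
  783 m⁻²·lm:  lm·m⁻² = cd·m⁻² = m⁻²·cd
  (15.7 cd) / (586 m²):  [cd] / [m²] = m⁻²·cd
  540 m⁻²·cd:  cd·m⁻² = m⁻²·cd
  (27 cd) / (20.375 m^2):  [cd] / [m²] = m⁻²·cd
  (149 cd) / (81.627 m^2):  [cd] / [m²] = m⁻²·cd
Every term reduces to m⁻²·cd.

Yes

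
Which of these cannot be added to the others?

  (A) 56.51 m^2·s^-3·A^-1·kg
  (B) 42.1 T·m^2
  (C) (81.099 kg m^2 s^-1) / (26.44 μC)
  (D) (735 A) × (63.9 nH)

(A)

Reduce each to base SI dimensions:
  (A) kg·m²·s⁻³·A⁻¹
  (B) T·m² = Wb·m⁻²·m² = kg·m²·s⁻²·A⁻¹
  (C) [kg·m²·s⁻¹] / [s·A] = kg·m²·s⁻²·A⁻¹
  (D) [A] · [kg·m²·s⁻²·A⁻²] = kg·m²·s⁻²·A⁻¹
All reduce to kg·m²·s⁻²·A⁻¹ except (A), which is kg·m²·s⁻³·A⁻¹.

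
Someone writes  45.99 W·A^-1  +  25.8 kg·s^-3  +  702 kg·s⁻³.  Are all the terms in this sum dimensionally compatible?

No

Reduce each to base SI dimensions:
  45.99 W·A^-1:  W·A⁻¹ = J·s⁻¹·A⁻¹ = kg·m²·s⁻³·A⁻¹
  25.8 kg·s^-3:  kg·s⁻³
  702 kg·s⁻³:  kg·s⁻³
The terms do not share a single dimension (kg·m²·s⁻³·A⁻¹ vs kg·s⁻³).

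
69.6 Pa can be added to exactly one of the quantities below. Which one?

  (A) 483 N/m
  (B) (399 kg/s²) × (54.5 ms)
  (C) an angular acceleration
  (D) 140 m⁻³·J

(D)

Reference: Pa = N·m⁻² = kg·m⁻¹·s⁻².
Each option:
  (A) N·m⁻¹ = kg·m·s⁻²·m⁻¹ = kg·s⁻²
  (B) [kg·s⁻²] · [s] = kg·s⁻¹
  (C) [angular acceleration] = s⁻²
  (D) J·m⁻³ = N·m·m⁻³ = kg·m⁻¹·s⁻²  ← same
Only (D) matches kg·m⁻¹·s⁻².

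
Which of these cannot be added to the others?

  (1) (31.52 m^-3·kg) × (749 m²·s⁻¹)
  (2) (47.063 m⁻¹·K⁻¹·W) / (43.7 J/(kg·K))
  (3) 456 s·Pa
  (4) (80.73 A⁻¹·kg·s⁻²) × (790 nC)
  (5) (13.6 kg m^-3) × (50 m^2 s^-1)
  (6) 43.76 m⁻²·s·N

Expand each in SI base units:
  (1) [kg·m⁻³] · [m²·s⁻¹] = kg·m⁻¹·s⁻¹
  (2) [kg·m·s⁻³·K⁻¹] / [m²·s⁻²·K⁻¹] = kg·m⁻¹·s⁻¹
  (3) Pa·s = N·m⁻²·s = kg·m⁻¹·s⁻¹
  (4) [kg·s⁻²·A⁻¹] · [s·A] = kg·s⁻¹
  (5) [kg·m⁻³] · [m²·s⁻¹] = kg·m⁻¹·s⁻¹
  (6) N·s·m⁻² = kg·m·s⁻²·s·m⁻² = kg·m⁻¹·s⁻¹
All reduce to kg·m⁻¹·s⁻¹ except (4), which is kg·s⁻¹.

(4)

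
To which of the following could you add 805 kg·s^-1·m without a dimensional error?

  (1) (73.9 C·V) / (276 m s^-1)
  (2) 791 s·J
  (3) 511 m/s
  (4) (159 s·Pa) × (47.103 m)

(1)

Reference: kg·m·s⁻¹.
Each option:
  (1) [kg·m²·s⁻²] / [m·s⁻¹] = kg·m·s⁻¹  ← same
  (2) J·s = N·m·s = kg·m²·s⁻¹
  (3) m·s⁻¹
  (4) [kg·m⁻¹·s⁻¹] · [m] = kg·s⁻¹
Only (1) matches kg·m·s⁻¹.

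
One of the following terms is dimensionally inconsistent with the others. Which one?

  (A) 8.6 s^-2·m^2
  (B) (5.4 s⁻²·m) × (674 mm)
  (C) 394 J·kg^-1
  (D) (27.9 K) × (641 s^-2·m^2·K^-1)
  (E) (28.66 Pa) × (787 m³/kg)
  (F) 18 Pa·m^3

(F)

Dimensions:
  (A) m²·s⁻²
  (B) [m·s⁻²] · [m] = m²·s⁻²
  (C) J·kg⁻¹ = N·m·kg⁻¹ = m²·s⁻²
  (D) [K] · [m²·s⁻²·K⁻¹] = m²·s⁻²
  (E) [kg·m⁻¹·s⁻²] · [kg⁻¹·m³] = m²·s⁻²
  (F) Pa·m³ = N·m⁻²·m³ = kg·m²·s⁻²
All reduce to m²·s⁻² except (F), which is kg·m²·s⁻².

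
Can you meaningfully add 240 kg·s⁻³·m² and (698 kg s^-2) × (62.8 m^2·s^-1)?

Yes

Expand each in SI base units:
  240 kg·s⁻³·m²:  kg·m²·s⁻³
  (698 kg s^-2) × (62.8 m^2·s^-1):  [kg·s⁻²] · [m²·s⁻¹] = kg·m²·s⁻³
Both are kg·m²·s⁻³, so they have the same dimensions and can be added.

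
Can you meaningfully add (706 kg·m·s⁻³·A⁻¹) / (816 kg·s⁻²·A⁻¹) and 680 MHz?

No

Work out the base dimensions of each:
  (706 kg·m·s⁻³·A⁻¹) / (816 kg·s⁻²·A⁻¹):  [kg·m·s⁻³·A⁻¹] / [kg·s⁻²·A⁻¹] = m·s⁻¹
  680 MHz:  Hz = s⁻¹
m·s⁻¹ ≠ s⁻¹, so they cannot be added.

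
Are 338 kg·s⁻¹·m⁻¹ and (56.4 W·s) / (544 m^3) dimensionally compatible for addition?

No

Reduce each to base SI dimensions:
  338 kg·s⁻¹·m⁻¹:  kg·m⁻¹·s⁻¹
  (56.4 W·s) / (544 m^3):  [kg·m²·s⁻²] / [m³] = kg·m⁻¹·s⁻²
kg·m⁻¹·s⁻¹ ≠ kg·m⁻¹·s⁻², so they cannot be added.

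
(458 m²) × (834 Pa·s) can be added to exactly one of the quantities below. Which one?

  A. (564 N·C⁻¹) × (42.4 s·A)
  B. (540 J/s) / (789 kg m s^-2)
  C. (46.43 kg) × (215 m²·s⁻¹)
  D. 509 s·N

Reference: [m²] · [kg·m⁻¹·s⁻¹] = kg·m·s⁻¹.
Each option:
  A. [kg·m·s⁻³·A⁻¹] · [s·A] = kg·m·s⁻²
  B. [kg·m²·s⁻³] / [kg·m·s⁻²] = m·s⁻¹
  C. [kg] · [m²·s⁻¹] = kg·m²·s⁻¹
  D. N·s = kg·m·s⁻²·s = kg·m·s⁻¹  ← same
Only D. matches kg·m·s⁻¹.

D.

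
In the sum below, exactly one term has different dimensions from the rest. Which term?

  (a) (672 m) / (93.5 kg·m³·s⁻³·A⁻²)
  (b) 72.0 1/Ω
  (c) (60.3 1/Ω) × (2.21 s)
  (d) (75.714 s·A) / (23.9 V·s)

(c)

Dimensions:
  (a) [m] / [kg·m³·s⁻³·A⁻²] = kg⁻¹·m⁻²·s³·A²
  (b) Ω⁻¹ = (V·A⁻¹)⁻¹ = kg⁻¹·m⁻²·s³·A²
  (c) [kg⁻¹·m⁻²·s³·A²] · [s] = kg⁻¹·m⁻²·s⁴·A²
  (d) [s·A] / [kg·m²·s⁻²·A⁻¹] = kg⁻¹·m⁻²·s³·A²
All reduce to kg⁻¹·m⁻²·s³·A² except (c), which is kg⁻¹·m⁻²·s⁴·A².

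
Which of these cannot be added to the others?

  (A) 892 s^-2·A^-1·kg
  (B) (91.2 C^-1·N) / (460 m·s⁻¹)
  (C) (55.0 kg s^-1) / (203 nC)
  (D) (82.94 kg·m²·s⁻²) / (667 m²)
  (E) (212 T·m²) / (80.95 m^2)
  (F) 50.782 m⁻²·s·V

(D)

Expand each in SI base units:
  (A) kg·s⁻²·A⁻¹
  (B) [kg·m·s⁻³·A⁻¹] / [m·s⁻¹] = kg·s⁻²·A⁻¹
  (C) [kg·s⁻¹] / [s·A] = kg·s⁻²·A⁻¹
  (D) [kg·m²·s⁻²] / [m²] = kg·s⁻²
  (E) [kg·m²·s⁻²·A⁻¹] / [m²] = kg·s⁻²·A⁻¹
  (F) V·s·m⁻² = J·C⁻¹·s·m⁻² = kg·s⁻²·A⁻¹
All reduce to kg·s⁻²·A⁻¹ except (D), which is kg·s⁻².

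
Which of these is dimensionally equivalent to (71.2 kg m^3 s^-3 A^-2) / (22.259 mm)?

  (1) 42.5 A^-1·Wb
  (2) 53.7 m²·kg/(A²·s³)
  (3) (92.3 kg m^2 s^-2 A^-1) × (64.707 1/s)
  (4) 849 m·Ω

Reference: [kg·m³·s⁻³·A⁻²] / [m] = kg·m²·s⁻³·A⁻².
Each option:
  (1) Wb·A⁻¹ = V·s·A⁻¹ = kg·m²·s⁻²·A⁻²
  (2) kg·m²·s⁻³·A⁻²  ← same
  (3) [kg·m²·s⁻²·A⁻¹] · [s⁻¹] = kg·m²·s⁻³·A⁻¹
  (4) Ω·m = V·A⁻¹·m = kg·m³·s⁻³·A⁻²
Only (2) matches kg·m²·s⁻³·A⁻².

(2)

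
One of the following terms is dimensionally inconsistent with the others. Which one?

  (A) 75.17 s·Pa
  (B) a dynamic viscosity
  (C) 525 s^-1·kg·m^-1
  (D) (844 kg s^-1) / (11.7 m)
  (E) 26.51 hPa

Reduce each to base SI dimensions:
  (A) Pa·s = N·m⁻²·s = kg·m⁻¹·s⁻¹
  (B) [dynamic viscosity] = kg·m⁻¹·s⁻¹
  (C) kg·m⁻¹·s⁻¹
  (D) [kg·s⁻¹] / [m] = kg·m⁻¹·s⁻¹
  (E) Pa = N·m⁻² = kg·m⁻¹·s⁻²
All reduce to kg·m⁻¹·s⁻¹ except (E), which is kg·m⁻¹·s⁻².

(E)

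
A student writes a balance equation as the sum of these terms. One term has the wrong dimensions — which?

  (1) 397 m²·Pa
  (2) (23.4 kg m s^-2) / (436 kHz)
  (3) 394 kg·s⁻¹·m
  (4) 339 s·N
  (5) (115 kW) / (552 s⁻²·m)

In SI base units:
  (1) Pa·m² = N·m⁻²·m² = kg·m·s⁻²
  (2) [kg·m·s⁻²] / [s⁻¹] = kg·m·s⁻¹
  (3) kg·m·s⁻¹
  (4) N·s = kg·m·s⁻²·s = kg·m·s⁻¹
  (5) [kg·m²·s⁻³] / [m·s⁻²] = kg·m·s⁻¹
All reduce to kg·m·s⁻¹ except (1), which is kg·m·s⁻².

(1)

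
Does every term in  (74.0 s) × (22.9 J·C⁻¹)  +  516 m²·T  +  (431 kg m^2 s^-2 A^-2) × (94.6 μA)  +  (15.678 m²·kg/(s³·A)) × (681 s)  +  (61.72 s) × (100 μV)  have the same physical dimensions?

Work out the base dimensions of each:
  (74.0 s) × (22.9 J·C⁻¹):  [s] · [kg·m²·s⁻³·A⁻¹] = kg·m²·s⁻²·A⁻¹
  516 m²·T:  T·m² = Wb·m⁻²·m² = kg·m²·s⁻²·A⁻¹
  (431 kg m^2 s^-2 A^-2) × (94.6 μA):  [kg·m²·s⁻²·A⁻²] · [A] = kg·m²·s⁻²·A⁻¹
  (15.678 m²·kg/(s³·A)) × (681 s):  [kg·m²·s⁻³·A⁻¹] · [s] = kg·m²·s⁻²·A⁻¹
  (61.72 s) × (100 μV):  [s] · [kg·m²·s⁻³·A⁻¹] = kg·m²·s⁻²·A⁻¹
Every term reduces to kg·m²·s⁻²·A⁻¹.

Yes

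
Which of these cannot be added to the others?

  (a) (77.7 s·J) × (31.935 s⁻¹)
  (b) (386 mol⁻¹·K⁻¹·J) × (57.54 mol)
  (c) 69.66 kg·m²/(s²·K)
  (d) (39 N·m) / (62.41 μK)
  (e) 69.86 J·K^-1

Dimensions:
  (a) [kg·m²·s⁻¹] · [s⁻¹] = kg·m²·s⁻²
  (b) [kg·m²·s⁻²·K⁻¹·mol⁻¹] · [mol] = kg·m²·s⁻²·K⁻¹
  (c) kg·m²·s⁻²·K⁻¹
  (d) [kg·m²·s⁻²] / [K] = kg·m²·s⁻²·K⁻¹
  (e) J·K⁻¹ = N·m·K⁻¹ = kg·m²·s⁻²·K⁻¹
All reduce to kg·m²·s⁻²·K⁻¹ except (a), which is kg·m²·s⁻².

(a)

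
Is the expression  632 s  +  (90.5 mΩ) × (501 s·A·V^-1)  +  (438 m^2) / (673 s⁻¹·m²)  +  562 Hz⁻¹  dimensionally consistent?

Yes

In SI base units:
  632 s:  s
  (90.5 mΩ) × (501 s·A·V^-1):  [kg·m²·s⁻³·A⁻²] · [kg⁻¹·m⁻²·s⁴·A²] = s
  (438 m^2) / (673 s⁻¹·m²):  [m²] / [m²·s⁻¹] = s
  562 Hz⁻¹:  Hz⁻¹ = (s⁻¹)⁻¹ = s
Every term reduces to s.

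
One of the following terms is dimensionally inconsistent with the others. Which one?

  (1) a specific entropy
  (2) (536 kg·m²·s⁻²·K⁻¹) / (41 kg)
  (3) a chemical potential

Work out the base dimensions of each:
  (1) [specific entropy] = m²·s⁻²·K⁻¹
  (2) [kg·m²·s⁻²·K⁻¹] / [kg] = m²·s⁻²·K⁻¹
  (3) [chemical potential] = kg·m²·s⁻²·mol⁻¹
All reduce to m²·s⁻²·K⁻¹ except (3), which is kg·m²·s⁻²·mol⁻¹.

(3)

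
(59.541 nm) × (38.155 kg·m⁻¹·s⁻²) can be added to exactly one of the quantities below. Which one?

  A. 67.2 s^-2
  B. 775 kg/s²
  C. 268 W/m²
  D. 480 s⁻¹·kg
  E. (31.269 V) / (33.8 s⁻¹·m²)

B.

Reference: [m] · [kg·m⁻¹·s⁻²] = kg·s⁻².
Each option:
  A. s⁻²
  B. kg·s⁻²  ← same
  C. W·m⁻² = J·s⁻¹·m⁻² = kg·s⁻³
  D. kg·s⁻¹
  E. [kg·m²·s⁻³·A⁻¹] / [m²·s⁻¹] = kg·s⁻²·A⁻¹
Only B. matches kg·s⁻².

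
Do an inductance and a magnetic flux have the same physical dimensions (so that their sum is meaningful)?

No

Work out the base dimensions of each:
  an inductance:  [inductance] = kg·m²·s⁻²·A⁻²
  a magnetic flux:  [magnetic flux] = kg·m²·s⁻²·A⁻¹
kg·m²·s⁻²·A⁻² ≠ kg·m²·s⁻²·A⁻¹, so they cannot be added.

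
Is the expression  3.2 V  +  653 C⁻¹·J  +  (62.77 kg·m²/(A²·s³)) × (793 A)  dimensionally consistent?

Yes

Dimensions:
  3.2 V:  V = J·C⁻¹ = kg·m²·s⁻³·A⁻¹
  653 C⁻¹·J:  J·C⁻¹ = N·m·(s·A)⁻¹ = kg·m²·s⁻³·A⁻¹
  (62.77 kg·m²/(A²·s³)) × (793 A):  [kg·m²·s⁻³·A⁻²] · [A] = kg·m²·s⁻³·A⁻¹
Every term reduces to kg·m²·s⁻³·A⁻¹.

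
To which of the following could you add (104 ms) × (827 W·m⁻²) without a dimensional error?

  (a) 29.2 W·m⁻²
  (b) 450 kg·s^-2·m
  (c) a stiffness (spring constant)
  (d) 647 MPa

(c)

Reference: [s] · [kg·s⁻³] = kg·s⁻².
Each option:
  (a) W·m⁻² = J·s⁻¹·m⁻² = kg·s⁻³
  (b) kg·m·s⁻²
  (c) [stiffness (spring constant)] = kg·s⁻²  ← same
  (d) Pa = N·m⁻² = kg·m⁻¹·s⁻²
Only (c) matches kg·s⁻².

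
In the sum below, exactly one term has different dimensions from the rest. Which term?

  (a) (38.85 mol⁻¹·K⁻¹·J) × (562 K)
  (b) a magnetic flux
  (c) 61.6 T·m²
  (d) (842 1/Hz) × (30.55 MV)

(a)

Work out the base dimensions of each:
  (a) [kg·m²·s⁻²·K⁻¹·mol⁻¹] · [K] = kg·m²·s⁻²·mol⁻¹
  (b) [magnetic flux] = kg·m²·s⁻²·A⁻¹
  (c) T·m² = Wb·m⁻²·m² = kg·m²·s⁻²·A⁻¹
  (d) [s] · [kg·m²·s⁻³·A⁻¹] = kg·m²·s⁻²·A⁻¹
All reduce to kg·m²·s⁻²·A⁻¹ except (a), which is kg·m²·s⁻²·mol⁻¹.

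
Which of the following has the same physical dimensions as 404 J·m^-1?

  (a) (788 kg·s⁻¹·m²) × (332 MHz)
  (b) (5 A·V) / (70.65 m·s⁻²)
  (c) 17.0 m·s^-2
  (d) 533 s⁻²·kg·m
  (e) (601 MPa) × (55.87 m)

Reference: J·m⁻¹ = N·m·m⁻¹ = kg·m·s⁻².
Each option:
  (a) [kg·m²·s⁻¹] · [s⁻¹] = kg·m²·s⁻²
  (b) [kg·m²·s⁻³] / [m·s⁻²] = kg·m·s⁻¹
  (c) m·s⁻²
  (d) kg·m·s⁻²  ← same
  (e) [kg·m⁻¹·s⁻²] · [m] = kg·s⁻²
Only (d) matches kg·m·s⁻².

(d)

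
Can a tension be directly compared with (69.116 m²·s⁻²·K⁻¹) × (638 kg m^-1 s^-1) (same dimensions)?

No

Dimensions:
  a tension:  [tension] = kg·m·s⁻²
  (69.116 m²·s⁻²·K⁻¹) × (638 kg m^-1 s^-1):  [m²·s⁻²·K⁻¹] · [kg·m⁻¹·s⁻¹] = kg·m·s⁻³·K⁻¹
kg·m·s⁻² ≠ kg·m·s⁻³·K⁻¹, so they cannot be added.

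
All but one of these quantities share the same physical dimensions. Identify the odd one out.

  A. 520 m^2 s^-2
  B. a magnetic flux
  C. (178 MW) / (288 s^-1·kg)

Reduce each to base SI dimensions:
  A. m²·s⁻²
  B. [magnetic flux] = kg·m²·s⁻²·A⁻¹
  C. [kg·m²·s⁻³] / [kg·s⁻¹] = m²·s⁻²
All reduce to m²·s⁻² except B., which is kg·m²·s⁻²·A⁻¹.

B.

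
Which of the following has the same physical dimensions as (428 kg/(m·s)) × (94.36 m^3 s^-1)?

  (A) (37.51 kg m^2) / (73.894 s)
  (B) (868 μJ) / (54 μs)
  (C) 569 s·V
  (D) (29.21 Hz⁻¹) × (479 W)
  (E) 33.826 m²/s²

Reference: [kg·m⁻¹·s⁻¹] · [m³·s⁻¹] = kg·m²·s⁻².
Each option:
  (A) [kg·m²] / [s] = kg·m²·s⁻¹
  (B) [kg·m²·s⁻²] / [s] = kg·m²·s⁻³
  (C) V·s = J·C⁻¹·s = kg·m²·s⁻²·A⁻¹
  (D) [s] · [kg·m²·s⁻³] = kg·m²·s⁻²  ← same
  (E) m²·s⁻²
Only (D) matches kg·m²·s⁻².

(D)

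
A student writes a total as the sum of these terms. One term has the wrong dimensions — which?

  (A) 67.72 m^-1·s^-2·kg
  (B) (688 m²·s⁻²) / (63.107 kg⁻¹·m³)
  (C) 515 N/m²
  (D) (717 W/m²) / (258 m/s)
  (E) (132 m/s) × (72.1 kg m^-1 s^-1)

(E)

Dimensions:
  (A) kg·m⁻¹·s⁻²
  (B) [m²·s⁻²] / [kg⁻¹·m³] = kg·m⁻¹·s⁻²
  (C) N·m⁻² = kg·m·s⁻²·m⁻² = kg·m⁻¹·s⁻²
  (D) [kg·s⁻³] / [m·s⁻¹] = kg·m⁻¹·s⁻²
  (E) [m·s⁻¹] · [kg·m⁻¹·s⁻¹] = kg·s⁻²
All reduce to kg·m⁻¹·s⁻² except (E), which is kg·s⁻².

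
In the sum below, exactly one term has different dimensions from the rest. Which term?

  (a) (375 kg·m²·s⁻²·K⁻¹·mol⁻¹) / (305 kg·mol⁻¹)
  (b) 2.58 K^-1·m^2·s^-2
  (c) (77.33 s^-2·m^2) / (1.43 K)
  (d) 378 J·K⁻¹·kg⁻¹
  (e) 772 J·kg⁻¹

Expand each in SI base units:
  (a) [kg·m²·s⁻²·K⁻¹·mol⁻¹] / [kg·mol⁻¹] = m²·s⁻²·K⁻¹
  (b) m²·s⁻²·K⁻¹
  (c) [m²·s⁻²] / [K] = m²·s⁻²·K⁻¹
  (d) J·kg⁻¹·K⁻¹ = N·m·kg⁻¹·K⁻¹ = m²·s⁻²·K⁻¹
  (e) J·kg⁻¹ = N·m·kg⁻¹ = m²·s⁻²
All reduce to m²·s⁻²·K⁻¹ except (e), which is m²·s⁻².

(e)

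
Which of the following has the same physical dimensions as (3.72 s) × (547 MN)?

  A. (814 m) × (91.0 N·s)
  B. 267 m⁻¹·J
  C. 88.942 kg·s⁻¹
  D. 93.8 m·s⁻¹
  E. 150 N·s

E.

Reference: [s] · [kg·m·s⁻²] = kg·m·s⁻¹.
Each option:
  A. [m] · [kg·m·s⁻¹] = kg·m²·s⁻¹
  B. J·m⁻¹ = N·m·m⁻¹ = kg·m·s⁻²
  C. kg·s⁻¹
  D. m·s⁻¹
  E. N·s = kg·m·s⁻²·s = kg·m·s⁻¹  ← same
Only E. matches kg·m·s⁻¹.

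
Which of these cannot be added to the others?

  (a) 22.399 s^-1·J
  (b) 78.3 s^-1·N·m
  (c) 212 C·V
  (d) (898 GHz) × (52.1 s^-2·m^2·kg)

(c)

In SI base units:
  (a) J·s⁻¹ = N·m·s⁻¹ = kg·m²·s⁻³
  (b) N·m·s⁻¹ = kg·m·s⁻²·m·s⁻¹ = kg·m²·s⁻³
  (c) C·V = s·A·J·C⁻¹ = kg·m²·s⁻²
  (d) [s⁻¹] · [kg·m²·s⁻²] = kg·m²·s⁻³
All reduce to kg·m²·s⁻³ except (c), which is kg·m²·s⁻².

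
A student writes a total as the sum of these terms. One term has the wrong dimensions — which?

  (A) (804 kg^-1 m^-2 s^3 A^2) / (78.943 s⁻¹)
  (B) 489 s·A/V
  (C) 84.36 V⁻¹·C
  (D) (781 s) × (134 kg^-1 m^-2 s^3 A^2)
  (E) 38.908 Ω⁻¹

Dimensions:
  (A) [kg⁻¹·m⁻²·s³·A²] / [s⁻¹] = kg⁻¹·m⁻²·s⁴·A²
  (B) A·s·V⁻¹ = A·s·(J·C⁻¹)⁻¹ = kg⁻¹·m⁻²·s⁴·A²
  (C) C·V⁻¹ = s·A·(J·C⁻¹)⁻¹ = kg⁻¹·m⁻²·s⁴·A²
  (D) [s] · [kg⁻¹·m⁻²·s³·A²] = kg⁻¹·m⁻²·s⁴·A²
  (E) Ω⁻¹ = (V·A⁻¹)⁻¹ = kg⁻¹·m⁻²·s³·A²
All reduce to kg⁻¹·m⁻²·s⁴·A² except (E), which is kg⁻¹·m⁻²·s³·A².

(E)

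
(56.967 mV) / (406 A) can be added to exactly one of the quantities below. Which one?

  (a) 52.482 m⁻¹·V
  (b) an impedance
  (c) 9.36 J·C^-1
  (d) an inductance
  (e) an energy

Reference: [kg·m²·s⁻³·A⁻¹] / [A] = kg·m²·s⁻³·A⁻².
Each option:
  (a) V·m⁻¹ = J·C⁻¹·m⁻¹ = kg·m·s⁻³·A⁻¹
  (b) [impedance] = kg·m²·s⁻³·A⁻²  ← same
  (c) J·C⁻¹ = N·m·(s·A)⁻¹ = kg·m²·s⁻³·A⁻¹
  (d) [inductance] = kg·m²·s⁻²·A⁻²
  (e) [energy] = kg·m²·s⁻²
Only (b) matches kg·m²·s⁻³·A⁻².

(b)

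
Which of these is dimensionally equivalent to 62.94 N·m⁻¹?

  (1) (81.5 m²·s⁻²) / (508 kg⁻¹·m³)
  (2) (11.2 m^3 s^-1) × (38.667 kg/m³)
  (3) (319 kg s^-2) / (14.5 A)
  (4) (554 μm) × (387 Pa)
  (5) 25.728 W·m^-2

Reference: N·m⁻¹ = kg·m·s⁻²·m⁻¹ = kg·s⁻².
Each option:
  (1) [m²·s⁻²] / [kg⁻¹·m³] = kg·m⁻¹·s⁻²
  (2) [m³·s⁻¹] · [kg·m⁻³] = kg·s⁻¹
  (3) [kg·s⁻²] / [A] = kg·s⁻²·A⁻¹
  (4) [m] · [kg·m⁻¹·s⁻²] = kg·s⁻²  ← same
  (5) W·m⁻² = J·s⁻¹·m⁻² = kg·s⁻³
Only (4) matches kg·s⁻².

(4)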